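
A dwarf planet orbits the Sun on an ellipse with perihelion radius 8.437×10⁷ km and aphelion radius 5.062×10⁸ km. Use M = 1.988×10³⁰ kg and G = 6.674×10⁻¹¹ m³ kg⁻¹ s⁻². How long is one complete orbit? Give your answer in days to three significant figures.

T ≈ 1010 days

μ = GM = 6.674×10⁻¹¹ × 1.988×10³⁰ = 1.327×10²⁰ m³/s².
Semi-major axis a = (r_p + r_a)/2 = (8.4370×10⁷ + 5.0620×10⁸)/2 = 2.9528×10⁸ km = 2.953×10¹¹ m.
By Kepler's third law T = 2π√(a³/μ) = 2π × 1.393×10⁷ = 8.753×10⁷ s.
= 1013 days.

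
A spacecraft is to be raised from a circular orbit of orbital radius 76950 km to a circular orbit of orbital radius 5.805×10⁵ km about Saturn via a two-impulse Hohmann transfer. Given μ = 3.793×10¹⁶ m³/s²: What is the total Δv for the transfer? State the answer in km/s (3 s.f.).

r₁ = 76950 km = 7.695×10⁷ m.
r₂ = 5.805×10⁵ km = 5.805×10⁸ m.
Transfer ellipse a_t = (r₁ + r₂)/2 = 3.287×10⁸ m.
At r₁: circular v_c1 = √(μ/r₁) = 22200 m/s; transfer-perikrone v_p = √[μ(2/r₁ − 1/a_t)] = 29500 m/s.
Δv₁ = v_p − v_c1 = 7302 m/s.
At r₂: circular v_c2 = √(μ/r₂) = 8083 m/s; transfer-apokrone v_a = √[μ(2/r₂ − 1/a_t)] = 3911 m/s.
Δv₂ = v_c2 − v_a = 4172 m/s.
Total Δv = Δv₁ + Δv₂ = 11470 m/s = 11.47 km/s.

Δv_total ≈ 11.5 km/s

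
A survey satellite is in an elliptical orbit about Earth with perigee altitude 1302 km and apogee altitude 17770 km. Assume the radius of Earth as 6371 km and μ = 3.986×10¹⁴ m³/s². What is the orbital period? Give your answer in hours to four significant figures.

r_p = 6371 + 1302 = 7673.0 km = 7.6730×10⁶ m.
r_a = 6371 + 17770 = 24141 km = 2.4141×10⁷ m.
Semi-major axis a = (r_p + r_a)/2 = (7673.0 + 24141)/2 = 15907 km = 1.591×10⁷ m.
By Kepler's third law T = 2π√(a³/μ) = 2π × 3.178×10³ = 1.997×10⁴ s.
= 5.546 hours.

T ≈ 5.546 hours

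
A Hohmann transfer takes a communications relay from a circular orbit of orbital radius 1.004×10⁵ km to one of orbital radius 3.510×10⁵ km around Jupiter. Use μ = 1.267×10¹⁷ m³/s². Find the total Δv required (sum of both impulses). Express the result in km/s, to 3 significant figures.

r₁ = 1.004×10⁵ km = 1.004×10⁸ m.
r₂ = 3.510×10⁵ km = 3.510×10⁸ m.
Transfer ellipse a_t = (r₁ + r₂)/2 = 2.257×10⁸ m.
At r₁: circular v_c1 = √(μ/r₁) = 35520 m/s; transfer-perijove v_p = √[μ(2/r₁ − 1/a_t)] = 44300 m/s.
Δv₁ = v_p − v_c1 = 8777 m/s.
At r₂: circular v_c2 = √(μ/r₂) = 19000 m/s; transfer-apojove v_a = √[μ(2/r₂ − 1/a_t)] = 12670 m/s.
Δv₂ = v_c2 − v_a = 6327 m/s.
Total Δv = Δv₁ + Δv₂ = 15100 m/s = 15.10 km/s.

Δv_total ≈ 15.1 km/s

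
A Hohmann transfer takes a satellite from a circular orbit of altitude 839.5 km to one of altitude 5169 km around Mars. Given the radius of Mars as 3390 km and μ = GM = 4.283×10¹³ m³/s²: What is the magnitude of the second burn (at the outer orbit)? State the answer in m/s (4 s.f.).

Δv ≈ 417.6 m/s

r₁ = 3390 + 839.5 = 4229.5 km = 4.2295×10⁶ m.
r₂ = 3390 + 5169 = 8559.0 km = 8.5590×10⁶ m.
Transfer ellipse a_t = (r₁ + r₂)/2 = 6.394×10⁶ m.
At r₁: circular v_c1 = √(μ/r₁) = 3182 m/s; transfer-periapsis v_p = √[μ(2/r₁ − 1/a_t)] = 3682 m/s.
At r₂: circular v_c2 = √(μ/r₂) = 2237 m/s; transfer-apoapsis v_a = √[μ(2/r₂ − 1/a_t)] = 1819 m/s.
Δv₂ = v_c2 − v_a = 417.6 m/s.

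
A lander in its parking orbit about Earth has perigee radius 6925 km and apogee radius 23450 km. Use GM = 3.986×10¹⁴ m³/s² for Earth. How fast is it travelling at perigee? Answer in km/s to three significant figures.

Semi-major axis a = (r_p + r_a)/2 = 15188 km = 1.519×10⁷ m.
Vis-viva: v² = μ(2/r − 1/a) = 3.986×10¹⁴ × (2.888×10⁻⁷ − 6.584×10⁻⁸) = 8.887×10⁷ m²/s².
v = 9427 m/s = 9.427 km/s.

v ≈ 9.43 km/s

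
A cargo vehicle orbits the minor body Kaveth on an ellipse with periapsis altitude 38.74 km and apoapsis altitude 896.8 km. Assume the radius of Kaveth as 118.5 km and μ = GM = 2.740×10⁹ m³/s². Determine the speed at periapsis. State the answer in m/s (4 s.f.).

v ≈ 173.7 m/s

r_p = 118.5 + 38.74 = 157.24 km = 1.5724×10⁵ m.
r_a = 118.5 + 896.8 = 1015.3 km = 1.0153×10⁶ m.
Semi-major axis a = (r_p + r_a)/2 = 586.27 km = 5.863×10⁵ m.
Vis-viva: v² = μ(2/r − 1/a) = 2.740×10⁹ × (1.272×10⁻⁵ − 1.706×10⁻⁶) = 3.018×10⁴ m²/s².
v = 173.7 m/s.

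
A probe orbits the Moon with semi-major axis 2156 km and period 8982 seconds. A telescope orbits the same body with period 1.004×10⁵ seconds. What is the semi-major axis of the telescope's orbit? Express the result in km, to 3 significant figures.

Kepler's third law: a³ ∝ T², so a₂ = a₁ (T₂/T₁)^(2/3).
T₂/T₁ = 11.18, (T₂/T₁)^(2/3) = 4.999.
a₂ = 2156 × 4.999 = 10780 km.

a₂ ≈ 10800 km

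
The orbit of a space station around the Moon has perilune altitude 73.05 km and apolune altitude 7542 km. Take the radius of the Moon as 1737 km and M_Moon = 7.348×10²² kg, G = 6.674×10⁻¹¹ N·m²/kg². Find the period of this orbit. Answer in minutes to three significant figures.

μ = GM = 6.674×10⁻¹¹ × 7.348×10²² = 4.904×10¹² m³/s².
r_p = 1737 + 73.05 = 1810.0 km = 1.8100×10⁶ m.
r_a = 1737 + 7542 = 9279.0 km = 9.2790×10⁶ m.
Semi-major axis a = (r_p + r_a)/2 = (1810.0 + 9279.0)/2 = 5544.5 km = 5.545×10⁶ m.
By Kepler's third law T = 2π√(a³/μ) = 2π × 5.895×10³ = 3.704×10⁴ s.
= 617.4 minutes.

T ≈ 617 minutes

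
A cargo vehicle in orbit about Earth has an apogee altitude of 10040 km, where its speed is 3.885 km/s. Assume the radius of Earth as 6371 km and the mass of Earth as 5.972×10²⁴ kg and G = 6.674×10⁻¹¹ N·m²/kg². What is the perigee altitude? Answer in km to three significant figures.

μ = GM = 6.674×10⁻¹¹ × 5.972×10²⁴ = 3.986×10¹⁴ m³/s².
r_a = 6371 + 10040 = 16411 km = 1.641×10⁷ m.
Specific energy ε = v²/2 − μ/r = -1.674×10⁷ J/kg, so a = −μ/(2ε) = 1.190×10⁷ m.
The apsides satisfy r_p + r_a = 2a, so the perigee radius is 2a − r_a = 7.398×10⁶ m = 7398.2 km.
Perigee altitude = 7398.2 − 6371 = 1027.2 km.

perigee altitude ≈ 1030 km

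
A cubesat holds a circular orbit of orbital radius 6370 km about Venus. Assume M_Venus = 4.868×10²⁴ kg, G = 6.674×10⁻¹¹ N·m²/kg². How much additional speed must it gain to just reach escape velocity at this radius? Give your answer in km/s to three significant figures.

μ = GM = 6.674×10⁻¹¹ × 4.868×10²⁴ = 3.249×10¹⁴ m³/s².
r = 6370 km = 6.370×10⁶ m.
Circular speed v_c = √(μ/r) = 7142 m/s.
Escape speed v_esc = √(2μ/r) = √2 × v_c = 10100 m/s.
Δv = v_esc − v_c = 2958 m/s = 2.958 km/s.

Δv ≈ 2.96 km/s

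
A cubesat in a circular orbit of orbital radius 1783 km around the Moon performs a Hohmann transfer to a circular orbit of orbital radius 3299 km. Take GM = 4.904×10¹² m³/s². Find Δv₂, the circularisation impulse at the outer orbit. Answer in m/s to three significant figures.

Δv ≈ 198 m/s

r₁ = 1783 km = 1.783×10⁶ m.
r₂ = 3299 km = 3.299×10⁶ m.
Transfer ellipse a_t = (r₁ + r₂)/2 = 2.541×10⁶ m.
At r₁: circular v_c1 = √(μ/r₁) = 1658 m/s; transfer-perilune v_p = √[μ(2/r₁ − 1/a_t)] = 1890 m/s.
At r₂: circular v_c2 = √(μ/r₂) = 1219 m/s; transfer-apolune v_a = √[μ(2/r₂ − 1/a_t)] = 1021 m/s.
Δv₂ = v_c2 − v_a = 197.9 m/s.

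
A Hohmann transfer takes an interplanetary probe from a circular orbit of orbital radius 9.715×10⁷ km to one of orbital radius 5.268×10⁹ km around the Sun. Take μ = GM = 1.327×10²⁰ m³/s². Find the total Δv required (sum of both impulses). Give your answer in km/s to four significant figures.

r₁ = 9.715×10⁷ km = 9.715×10¹⁰ m.
r₂ = 5.268×10⁹ km = 5.268×10¹² m.
Transfer ellipse a_t = (r₁ + r₂)/2 = 2.683×10¹² m.
At r₁: circular v_c1 = √(μ/r₁) = 36960 m/s; transfer-perihelion v_p = √[μ(2/r₁ − 1/a_t)] = 51790 m/s.
Δv₁ = v_p − v_c1 = 14830 m/s.
At r₂: circular v_c2 = √(μ/r₂) = 5019 m/s; transfer-aphelion v_a = √[μ(2/r₂ − 1/a_t)] = 955.1 m/s.
Δv₂ = v_c2 − v_a = 4064 m/s.
Total Δv = Δv₁ + Δv₂ = 18900 m/s = 18.90 km/s.

Δv_total ≈ 18.90 km/s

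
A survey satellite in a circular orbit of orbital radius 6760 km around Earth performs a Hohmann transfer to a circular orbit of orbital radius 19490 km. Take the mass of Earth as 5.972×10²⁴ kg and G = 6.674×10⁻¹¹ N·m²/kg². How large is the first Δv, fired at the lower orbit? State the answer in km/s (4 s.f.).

Δv ≈ 1.678 km/s

μ = GM = 6.674×10⁻¹¹ × 5.972×10²⁴ = 3.986×10¹⁴ m³/s².
r₁ = 6760 km = 6.760×10⁶ m.
r₂ = 19490 km = 1.949×10⁷ m.
Transfer ellipse a_t = (r₁ + r₂)/2 = 1.312×10⁷ m.
At r₁: circular v_c1 = √(μ/r₁) = 7679 m/s; transfer-perigee v_p = √[μ(2/r₁ − 1/a_t)] = 9357 m/s.
Δv₁ = v_p − v_c1 = 1678 m/s.
= 1.678 km/s.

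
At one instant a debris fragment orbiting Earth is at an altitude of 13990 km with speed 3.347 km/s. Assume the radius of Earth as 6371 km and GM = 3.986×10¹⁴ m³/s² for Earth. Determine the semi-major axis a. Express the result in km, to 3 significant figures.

a ≈ 14300 km

r = 6371 + 13990 = 20361 km = 2.036×10⁷ m.
Specific orbital energy ε = v²/2 − μ/r = (3347)²/2 − 3.986×10¹⁴/2.036×10⁷ = -1.398×10⁷ J/kg.
Since ε = −μ/(2a), a = −μ/(2ε) = 1.426×10⁷ m = 14261 km.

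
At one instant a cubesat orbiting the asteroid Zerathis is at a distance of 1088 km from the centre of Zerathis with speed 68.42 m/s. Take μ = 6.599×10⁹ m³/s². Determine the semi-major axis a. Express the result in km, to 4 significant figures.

r = 1.088×10⁶ m.
Vis-viva rearranged: 1/a = 2/r − v²/μ = 1.838×10⁻⁶ − 7.094×10⁻⁷ = 1.129×10⁻⁶ m⁻¹.
a = 8.859×10⁵ m = 885.86 km.

a ≈ 885.9 km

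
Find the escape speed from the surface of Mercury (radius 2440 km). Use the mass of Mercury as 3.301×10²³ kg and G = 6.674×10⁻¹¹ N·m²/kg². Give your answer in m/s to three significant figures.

v_esc ≈ 4250 m/s

μ = GM = 6.674×10⁻¹¹ × 3.301×10²³ = 2.203×10¹³ m³/s².
r = R = 2.440×10⁶ m.
Escape speed v_esc = √(2μ/r) = √(2 × 2.203×10¹³ / 2.440×10⁶) = √(1.806×10⁷) = 4249 m/s.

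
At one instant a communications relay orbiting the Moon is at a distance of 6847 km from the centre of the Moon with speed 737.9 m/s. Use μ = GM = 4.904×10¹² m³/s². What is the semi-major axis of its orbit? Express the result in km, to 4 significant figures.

a ≈ 5523 km

r = 6.847×10⁶ m.
Vis-viva rearranged: 1/a = 2/r − v²/μ = 2.921×10⁻⁷ − 1.110×10⁻⁷ = 1.811×10⁻⁷ m⁻¹.
a = 5.523×10⁶ m = 5522.8 km.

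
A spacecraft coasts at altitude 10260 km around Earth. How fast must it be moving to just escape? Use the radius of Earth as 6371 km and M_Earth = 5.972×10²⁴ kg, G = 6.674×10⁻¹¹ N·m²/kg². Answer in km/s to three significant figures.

μ = GM = 6.674×10⁻¹¹ × 5.972×10²⁴ = 3.986×10¹⁴ m³/s².
r = 6371 + 10260 = 16631 km = 1.6631×10⁷ m.
Escape speed v_esc = √(2μ/r) = √(2 × 3.986×10¹⁴ / 1.663×10⁷) = √(4.793×10⁷) = 6923 m/s.
= 6.923 km/s.

v_esc ≈ 6.92 km/s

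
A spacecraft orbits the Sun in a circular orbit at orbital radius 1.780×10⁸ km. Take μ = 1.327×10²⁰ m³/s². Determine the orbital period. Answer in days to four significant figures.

T ≈ 474.1 days

r = 1.780×10⁸ km = 1.780×10¹¹ m.
Kepler's third law: T = 2π√(r³/μ) = 2π√((1.780×10¹¹)³ / 1.327×10²⁰).
r³/μ = 4.250×10¹³ s², so T = 2π × 6.519×10⁶ = 4.096×10⁷ s.
Converting: 4.096×10⁷ s ÷ 86400 = 474.1 days.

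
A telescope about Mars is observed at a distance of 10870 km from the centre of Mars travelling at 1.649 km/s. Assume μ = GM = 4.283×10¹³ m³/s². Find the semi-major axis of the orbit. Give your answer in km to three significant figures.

a ≈ 8300 km

r = 1.087×10⁷ m.
Vis-viva rearranged: 1/a = 2/r − v²/μ = 1.840×10⁻⁷ − 6.349×10⁻⁸ = 1.205×10⁻⁷ m⁻¹.
a = 8.298×10⁶ m = 8298.5 km.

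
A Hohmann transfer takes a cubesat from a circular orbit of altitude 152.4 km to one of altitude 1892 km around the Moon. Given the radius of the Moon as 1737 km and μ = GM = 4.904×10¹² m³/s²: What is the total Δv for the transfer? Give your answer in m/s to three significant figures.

r₁ = 1737 + 152.4 = 1889.4 km = 1.8894×10⁶ m.
r₂ = 1737 + 1892 = 3629.0 km = 3.6290×10⁶ m.
Transfer ellipse a_t = (r₁ + r₂)/2 = 2.759×10⁶ m.
At r₁: circular v_c1 = √(μ/r₁) = 1611 m/s; transfer-perilune v_p = √[μ(2/r₁ − 1/a_t)] = 1848 m/s.
Δv₁ = v_p − v_c1 = 236.6 m/s.
At r₂: circular v_c2 = √(μ/r₂) = 1162 m/s; transfer-apolune v_a = √[μ(2/r₂ − 1/a_t)] = 961.9 m/s.
Δv₂ = v_c2 − v_a = 200.5 m/s.
Total Δv = Δv₁ + Δv₂ = 437.1 m/s.

Δv_total ≈ 437 m/s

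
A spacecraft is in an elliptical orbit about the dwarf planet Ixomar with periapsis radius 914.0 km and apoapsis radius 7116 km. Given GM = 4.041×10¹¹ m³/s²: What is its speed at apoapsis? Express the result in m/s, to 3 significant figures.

Semi-major axis a = (r_p + r_a)/2 = 4015.0 km = 4.015×10⁶ m.
Vis-viva: v² = μ(2/r − 1/a) = 4.041×10¹¹ × (2.811×10⁻⁷ − 2.491×10⁻⁷) = 1.293×10⁴ m²/s².
v = 113.7 m/s.

v ≈ 114 m/s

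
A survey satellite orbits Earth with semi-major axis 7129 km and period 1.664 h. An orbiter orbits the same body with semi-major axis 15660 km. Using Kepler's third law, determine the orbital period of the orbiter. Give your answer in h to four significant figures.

T₂ ≈ 5.417 h

Kepler's third law: T² ∝ a³, so T₂ = T₁ (a₂/a₁)^(3/2).
a₂/a₁ = 2.197, (a₂/a₁)^(3/2) = 3.256.
T₂ = 1.664 × 3.256 = 5.417 h.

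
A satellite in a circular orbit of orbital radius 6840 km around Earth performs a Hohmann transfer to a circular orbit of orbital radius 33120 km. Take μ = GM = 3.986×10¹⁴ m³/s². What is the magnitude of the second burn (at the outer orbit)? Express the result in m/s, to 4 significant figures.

r₁ = 6840 km = 6.840×10⁶ m.
r₂ = 33120 km = 3.312×10⁷ m.
Transfer ellipse a_t = (r₁ + r₂)/2 = 1.998×10⁷ m.
At r₁: circular v_c1 = √(μ/r₁) = 7634 m/s; transfer-perigee v_p = √[μ(2/r₁ − 1/a_t)] = 9829 m/s.
At r₂: circular v_c2 = √(μ/r₂) = 3469 m/s; transfer-apogee v_a = √[μ(2/r₂ − 1/a_t)] = 2030 m/s.
Δv₂ = v_c2 − v_a = 1439 m/s.

Δv ≈ 1439 m/s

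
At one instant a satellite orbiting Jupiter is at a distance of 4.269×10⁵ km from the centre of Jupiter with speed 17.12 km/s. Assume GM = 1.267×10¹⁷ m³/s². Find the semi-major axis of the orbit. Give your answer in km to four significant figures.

a ≈ 4.216×10⁵ km

r = 4.269×10⁸ m.
Specific orbital energy ε = v²/2 − μ/r = (17120)²/2 − 1.267×10¹⁷/4.269×10⁸ = -1.502×10⁸ J/kg.
Since ε = −μ/(2a), a = −μ/(2ε) = 4.216×10⁸ m = 4.2165×10⁵ km.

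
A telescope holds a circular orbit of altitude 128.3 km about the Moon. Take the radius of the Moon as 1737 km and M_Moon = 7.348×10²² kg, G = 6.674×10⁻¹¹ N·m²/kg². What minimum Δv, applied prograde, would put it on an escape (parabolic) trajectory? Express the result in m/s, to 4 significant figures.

Δv ≈ 671.6 m/s

μ = GM = 6.674×10⁻¹¹ × 7.348×10²² = 4.904×10¹² m³/s².
r = 1737 + 128.3 = 1865.3 km = 1.8653×10⁶ m.
Circular speed v_c = √(μ/r) = 1621 m/s.
Escape speed v_esc = √(2μ/r) = √2 × v_c = 2293 m/s.
Δv = v_esc − v_c = 671.6 m/s.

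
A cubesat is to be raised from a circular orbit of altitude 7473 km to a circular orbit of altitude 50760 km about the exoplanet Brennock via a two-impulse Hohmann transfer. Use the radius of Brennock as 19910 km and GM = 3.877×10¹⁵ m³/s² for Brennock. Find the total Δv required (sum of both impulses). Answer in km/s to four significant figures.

Δv_total ≈ 4.258 km/s

r₁ = 19910 + 7473 = 27383 km = 2.7383×10⁷ m.
r₂ = 19910 + 50760 = 70670 km = 7.0670×10⁷ m.
Transfer ellipse a_t = (r₁ + r₂)/2 = 4.903×10⁷ m.
At r₁: circular v_c1 = √(μ/r₁) = 11900 m/s; transfer-periapsis v_p = √[μ(2/r₁ − 1/a_t)] = 14290 m/s.
Δv₁ = v_p − v_c1 = 2387 m/s.
At r₂: circular v_c2 = √(μ/r₂) = 7407 m/s; transfer-apoapsis v_a = √[μ(2/r₂ − 1/a_t)] = 5535 m/s.
Δv₂ = v_c2 − v_a = 1871 m/s.
Total Δv = Δv₁ + Δv₂ = 4258 m/s = 4.258 km/s.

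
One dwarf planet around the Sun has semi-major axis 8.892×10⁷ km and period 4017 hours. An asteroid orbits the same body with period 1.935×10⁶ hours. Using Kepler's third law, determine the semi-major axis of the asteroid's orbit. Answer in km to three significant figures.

Kepler's third law: a³ ∝ T², so a₂ = a₁ (T₂/T₁)^(2/3).
T₂/T₁ = 481.7, (T₂/T₁)^(2/3) = 61.45.
a₂ = 8.892×10⁷ × 61.45 = 5.464×10⁹ km.

a₂ ≈ 5.46×10⁹ km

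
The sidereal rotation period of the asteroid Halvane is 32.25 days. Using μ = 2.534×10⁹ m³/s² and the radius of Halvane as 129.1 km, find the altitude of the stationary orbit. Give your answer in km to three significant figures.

h_sync ≈ 7800 km

T = 32.25 days = 2.786×10⁶ s.
A synchronous orbit has period T, so by Kepler's third law a = (μT²/4π²)^(1/3).
μT²/4π² = 2.534×10⁹ × (2.786×10⁶)² / 39.48 = 4.983×10²⁰ m³.
a = 7.928×10⁶ m = 7928.3 km.
Altitude h = a − R = 7928.3 − 129.1 = 7799.2 km.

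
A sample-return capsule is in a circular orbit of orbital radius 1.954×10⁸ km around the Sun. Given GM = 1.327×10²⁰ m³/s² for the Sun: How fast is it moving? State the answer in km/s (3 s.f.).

v ≈ 26.1 km/s

r = 1.954×10⁸ km = 1.954×10¹¹ m.
For a circular orbit v = √(μ/r) = √(1.327×10²⁰ / 1.954×10¹¹) = √(6.791×10⁸) = 26060 m/s.
That is 26.06 km/s.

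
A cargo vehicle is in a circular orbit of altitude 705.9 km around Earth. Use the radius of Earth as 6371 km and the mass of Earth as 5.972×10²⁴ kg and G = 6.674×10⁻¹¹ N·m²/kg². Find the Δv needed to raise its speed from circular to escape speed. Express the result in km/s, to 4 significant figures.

Δv ≈ 3.109 km/s

μ = GM = 6.674×10⁻¹¹ × 5.972×10²⁴ = 3.986×10¹⁴ m³/s².
r = 6371 + 705.9 = 7076.9 km = 7.0769×10⁶ m.
Circular speed v_c = √(μ/r) = 7505 m/s.
Escape speed v_esc = √(2μ/r) = √2 × v_c = 10610 m/s.
Δv = v_esc − v_c = 3109 m/s = 3.109 km/s.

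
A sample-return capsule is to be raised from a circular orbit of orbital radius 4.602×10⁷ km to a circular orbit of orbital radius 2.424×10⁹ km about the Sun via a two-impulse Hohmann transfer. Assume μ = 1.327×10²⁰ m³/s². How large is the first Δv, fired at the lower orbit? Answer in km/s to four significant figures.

r₁ = 4.602×10⁷ km = 4.602×10¹⁰ m.
r₂ = 2.424×10⁹ km = 2.424×10¹² m.
Transfer ellipse a_t = (r₁ + r₂)/2 = 1.235×10¹² m.
At r₁: circular v_c1 = √(μ/r₁) = 53700 m/s; transfer-perihelion v_p = √[μ(2/r₁ − 1/a_t)] = 75230 m/s.
Δv₁ = v_p − v_c1 = 21530 m/s.
= 21.53 km/s.

Δv ≈ 21.53 km/s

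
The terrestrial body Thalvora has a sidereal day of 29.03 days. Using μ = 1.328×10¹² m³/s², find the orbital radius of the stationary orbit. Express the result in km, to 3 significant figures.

T = 29.03 days = 2.508×10⁶ s.
A synchronous orbit has period T, so by Kepler's third law a = (μT²/4π²)^(1/3).
μT²/4π² = 1.328×10¹² × (2.508×10⁶)² / 39.48 = 2.116×10²³ m³.
a = 5.959×10⁷ m = 59592 km.

r_sync ≈ 59600 km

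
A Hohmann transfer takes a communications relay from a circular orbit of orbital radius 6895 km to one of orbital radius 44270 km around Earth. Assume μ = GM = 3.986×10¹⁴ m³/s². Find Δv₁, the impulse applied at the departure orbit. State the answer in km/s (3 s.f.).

r₁ = 6895 km = 6.895×10⁶ m.
r₂ = 44270 km = 4.427×10⁷ m.
Transfer ellipse a_t = (r₁ + r₂)/2 = 2.558×10⁷ m.
At r₁: circular v_c1 = √(μ/r₁) = 7603 m/s; transfer-perigee v_p = √[μ(2/r₁ − 1/a_t)] = 10000 m/s.
Δv₁ = v_p − v_c1 = 2399 m/s.
= 2.399 km/s.

Δv ≈ 2.40 km/s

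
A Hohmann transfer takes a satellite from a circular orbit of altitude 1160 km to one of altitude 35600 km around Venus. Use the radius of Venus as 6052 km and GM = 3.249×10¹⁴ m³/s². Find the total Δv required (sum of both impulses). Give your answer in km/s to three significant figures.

Δv_total ≈ 3.33 km/s

r₁ = 6052 + 1160 = 7212.0 km = 7.2120×10⁶ m.
r₂ = 6052 + 35600 = 41652 km = 4.1652×10⁷ m.
Transfer ellipse a_t = (r₁ + r₂)/2 = 2.443×10⁷ m.
At r₁: circular v_c1 = √(μ/r₁) = 6712 m/s; transfer-periapsis v_p = √[μ(2/r₁ − 1/a_t)] = 8764 m/s.
Δv₁ = v_p − v_c1 = 2052 m/s.
At r₂: circular v_c2 = √(μ/r₂) = 2793 m/s; transfer-apoapsis v_a = √[μ(2/r₂ − 1/a_t)] = 1517 m/s.
Δv₂ = v_c2 − v_a = 1275 m/s.
Total Δv = Δv₁ + Δv₂ = 3327 m/s = 3.327 km/s.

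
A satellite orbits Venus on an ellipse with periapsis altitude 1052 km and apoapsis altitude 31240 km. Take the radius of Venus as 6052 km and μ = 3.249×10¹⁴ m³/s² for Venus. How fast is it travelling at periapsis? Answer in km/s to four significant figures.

r_p = 6052 + 1052 = 7104.0 km = 7.1040×10⁶ m.
r_a = 6052 + 31240 = 37292 km = 3.7292×10⁷ m.
Semi-major axis a = (r_p + r_a)/2 = 22198 km = 2.220×10⁷ m.
Vis-viva: v² = μ(2/r − 1/a) = 3.249×10¹⁴ × (2.815×10⁻⁷ − 4.505×10⁻⁸) = 7.683×10⁷ m²/s².
v = 8765 m/s = 8.765 km/s.

v ≈ 8.765 km/s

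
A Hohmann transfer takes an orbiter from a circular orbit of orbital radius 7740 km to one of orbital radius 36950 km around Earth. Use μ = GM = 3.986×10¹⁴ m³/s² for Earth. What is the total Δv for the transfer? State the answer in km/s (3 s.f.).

Δv_total ≈ 3.40 km/s

r₁ = 7740 km = 7.740×10⁶ m.
r₂ = 36950 km = 3.695×10⁷ m.
Transfer ellipse a_t = (r₁ + r₂)/2 = 2.234×10⁷ m.
At r₁: circular v_c1 = √(μ/r₁) = 7176 m/s; transfer-perigee v_p = √[μ(2/r₁ − 1/a_t)] = 9228 m/s.
Δv₁ = v_p − v_c1 = 2052 m/s.
At r₂: circular v_c2 = √(μ/r₂) = 3284 m/s; transfer-apogee v_a = √[μ(2/r₂ − 1/a_t)] = 1933 m/s.
Δv₂ = v_c2 − v_a = 1351 m/s.
Total Δv = Δv₁ + Δv₂ = 3403 m/s = 3.403 km/s.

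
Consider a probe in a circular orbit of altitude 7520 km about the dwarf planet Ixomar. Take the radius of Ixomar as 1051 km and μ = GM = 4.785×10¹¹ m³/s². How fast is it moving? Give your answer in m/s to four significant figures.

r = 1051 + 7520 = 8571.0 km = 8.5710×10⁶ m.
For a circular orbit v = √(μ/r) = √(4.785×10¹¹ / 8.571×10⁶) = √(5.583×10⁴) = 236.3 m/s.

v ≈ 236.3 m/s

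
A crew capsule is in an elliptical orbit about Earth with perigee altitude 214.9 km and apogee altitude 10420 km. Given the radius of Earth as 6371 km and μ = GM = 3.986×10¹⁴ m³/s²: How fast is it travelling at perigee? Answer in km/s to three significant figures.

v ≈ 9.32 km/s

r_p = 6371 + 214.9 = 6585.9 km = 6.5859×10⁶ m.
r_a = 6371 + 10420 = 16791 km = 1.6791×10⁷ m.
Semi-major axis a = (r_p + r_a)/2 = 11688 km = 1.169×10⁷ m.
Vis-viva: v² = μ(2/r − 1/a) = 3.986×10¹⁴ × (3.037×10⁻⁷ − 8.555×10⁻⁸) = 8.694×10⁷ m²/s².
v = 9324 m/s = 9.324 km/s.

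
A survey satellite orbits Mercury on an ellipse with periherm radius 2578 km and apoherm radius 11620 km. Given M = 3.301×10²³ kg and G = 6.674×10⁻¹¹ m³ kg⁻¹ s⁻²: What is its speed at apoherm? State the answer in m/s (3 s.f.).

μ = GM = 6.674×10⁻¹¹ × 3.301×10²³ = 2.203×10¹³ m³/s².
Semi-major axis a = (r_p + r_a)/2 = 7099.0 km = 7.099×10⁶ m.
Vis-viva: v² = μ(2/r − 1/a) = 2.203×10¹³ × (1.721×10⁻⁷ − 1.409×10⁻⁷) = 6.885×10⁵ m²/s².
v = 829.8 m/s.

v ≈ 830 m/s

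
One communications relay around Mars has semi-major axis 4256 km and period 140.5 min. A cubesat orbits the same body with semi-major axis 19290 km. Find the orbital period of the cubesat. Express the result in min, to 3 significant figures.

T₂ ≈ 1360 min

Kepler's third law: T² ∝ a³, so T₂ = T₁ (a₂/a₁)^(3/2).
a₂/a₁ = 4.532, (a₂/a₁)^(3/2) = 9.649.
T₂ = 140.5 × 9.649 = 1356 min.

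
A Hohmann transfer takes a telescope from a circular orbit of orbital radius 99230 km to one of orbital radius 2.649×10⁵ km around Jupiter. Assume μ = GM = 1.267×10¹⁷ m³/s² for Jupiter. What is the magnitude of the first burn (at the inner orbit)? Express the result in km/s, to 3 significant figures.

r₁ = 99230 km = 9.923×10⁷ m.
r₂ = 2.649×10⁵ km = 2.649×10⁸ m.
Transfer ellipse a_t = (r₁ + r₂)/2 = 1.821×10⁸ m.
At r₁: circular v_c1 = √(μ/r₁) = 35730 m/s; transfer-perijove v_p = √[μ(2/r₁ − 1/a_t)] = 43100 m/s.
Δv₁ = v_p − v_c1 = 7369 m/s.
= 7.369 km/s.

Δv ≈ 7.37 km/s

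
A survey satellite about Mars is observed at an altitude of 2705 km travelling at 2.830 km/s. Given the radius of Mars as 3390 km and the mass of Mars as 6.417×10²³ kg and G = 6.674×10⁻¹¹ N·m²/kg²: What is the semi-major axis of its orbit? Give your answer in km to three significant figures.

a ≈ 7090 km

μ = GM = 6.674×10⁻¹¹ × 6.417×10²³ = 4.283×10¹³ m³/s².
r = 3390 + 2705 = 6095.0 km = 6.095×10⁶ m.
Specific orbital energy ε = v²/2 − μ/r = (2830)²/2 − 4.283×10¹³/6.095×10⁶ = -3.022×10⁶ J/kg.
Since ε = −μ/(2a), a = −μ/(2ε) = 7.086×10⁶ m = 7085.6 km.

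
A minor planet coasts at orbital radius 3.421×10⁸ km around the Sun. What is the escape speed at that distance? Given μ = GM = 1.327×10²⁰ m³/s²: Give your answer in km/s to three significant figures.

v_esc ≈ 27.9 km/s

r = 3.421×10⁸ km = 3.421×10¹¹ m.
Escape speed v_esc = √(2μ/r) = √(2 × 1.327×10²⁰ / 3.421×10¹¹) = √(7.758×10⁸) = 27850 m/s.
= 27.85 km/s.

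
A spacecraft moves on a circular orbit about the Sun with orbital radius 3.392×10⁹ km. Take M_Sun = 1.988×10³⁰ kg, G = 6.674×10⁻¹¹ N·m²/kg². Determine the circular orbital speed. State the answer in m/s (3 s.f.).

μ = GM = 6.674×10⁻¹¹ × 1.988×10³⁰ = 1.327×10²⁰ m³/s².
r = 3.392×10⁹ km = 3.392×10¹² m.
For a circular orbit v = √(μ/r) = √(1.327×10²⁰ / 3.392×10¹²) = √(3.912×10⁷) = 6254 m/s.

v ≈ 6250 m/s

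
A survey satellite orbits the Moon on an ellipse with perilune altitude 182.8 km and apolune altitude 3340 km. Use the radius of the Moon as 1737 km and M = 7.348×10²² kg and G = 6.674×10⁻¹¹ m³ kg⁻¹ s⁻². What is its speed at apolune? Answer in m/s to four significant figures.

v ≈ 728.1 m/s

μ = GM = 6.674×10⁻¹¹ × 7.348×10²² = 4.904×10¹² m³/s².
r_p = 1737 + 182.8 = 1919.8 km = 1.9198×10⁶ m.
r_a = 1737 + 3340 = 5077.0 km = 5.0770×10⁶ m.
Semi-major axis a = (r_p + r_a)/2 = 3498.4 km = 3.498×10⁶ m.
Vis-viva: v² = μ(2/r − 1/a) = 4.904×10¹² × (3.939×10⁻⁷ − 2.858×10⁻⁷) = 5.301×10⁵ m²/s².
v = 728.1 m/s.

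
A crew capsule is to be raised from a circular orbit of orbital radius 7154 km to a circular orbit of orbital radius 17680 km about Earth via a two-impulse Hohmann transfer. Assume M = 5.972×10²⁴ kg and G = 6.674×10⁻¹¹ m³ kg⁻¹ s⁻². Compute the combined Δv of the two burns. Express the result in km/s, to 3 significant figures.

Δv_total ≈ 2.59 km/s

μ = GM = 6.674×10⁻¹¹ × 5.972×10²⁴ = 3.986×10¹⁴ m³/s².
r₁ = 7154 km = 7.154×10⁶ m.
r₂ = 17680 km = 1.768×10⁷ m.
Transfer ellipse a_t = (r₁ + r₂)/2 = 1.242×10⁷ m.
At r₁: circular v_c1 = √(μ/r₁) = 7464 m/s; transfer-perigee v_p = √[μ(2/r₁ − 1/a_t)] = 8907 m/s.
Δv₁ = v_p − v_c1 = 1442 m/s.
At r₂: circular v_c2 = √(μ/r₂) = 4748 m/s; transfer-apogee v_a = √[μ(2/r₂ − 1/a_t)] = 3604 m/s.
Δv₂ = v_c2 − v_a = 1144 m/s.
Total Δv = Δv₁ + Δv₂ = 2587 m/s = 2.587 km/s.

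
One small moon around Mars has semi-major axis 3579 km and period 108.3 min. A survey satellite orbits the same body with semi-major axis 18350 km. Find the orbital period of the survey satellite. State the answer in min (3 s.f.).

T₂ ≈ 1260 min

Kepler's third law: T² ∝ a³, so T₂ = T₁ (a₂/a₁)^(3/2).
a₂/a₁ = 5.127, (a₂/a₁)^(3/2) = 11.61.
T₂ = 108.3 × 11.61 = 1257 min.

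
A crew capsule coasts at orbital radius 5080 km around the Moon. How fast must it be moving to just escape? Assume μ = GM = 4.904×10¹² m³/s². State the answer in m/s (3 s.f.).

r = 5080 km = 5.080×10⁶ m.
Escape speed v_esc = √(2μ/r) = √(2 × 4.904×10¹² / 5.080×10⁶) = √(1.931×10⁶) = 1389 m/s.

v_esc ≈ 1390 m/s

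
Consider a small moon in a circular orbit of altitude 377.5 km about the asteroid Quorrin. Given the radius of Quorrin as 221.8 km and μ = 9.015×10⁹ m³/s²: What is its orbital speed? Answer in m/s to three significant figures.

r = 221.8 + 377.5 = 599.30 km = 5.9930×10⁵ m.
For a circular orbit v = √(μ/r) = √(9.015×10⁹ / 5.993×10⁵) = √(1.504×10⁴) = 122.6 m/s.

v ≈ 123 m/s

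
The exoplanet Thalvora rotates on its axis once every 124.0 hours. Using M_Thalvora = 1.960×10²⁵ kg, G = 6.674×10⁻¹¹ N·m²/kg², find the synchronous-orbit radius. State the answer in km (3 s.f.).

μ = GM = 6.674×10⁻¹¹ × 1.960×10²⁵ = 1.308×10¹⁵ m³/s².
T = 124.0 hours = 4.464×10⁵ s.
A synchronous orbit has period T, so by Kepler's third law a = (μT²/4π²)^(1/3).
μT²/4π² = 1.308×10¹⁵ × (4.464×10⁵)² / 39.48 = 6.603×10²⁴ m³.
a = 1.876×10⁸ m = 1.8760×10⁵ km.

r_sync ≈ 1.88×10⁵ km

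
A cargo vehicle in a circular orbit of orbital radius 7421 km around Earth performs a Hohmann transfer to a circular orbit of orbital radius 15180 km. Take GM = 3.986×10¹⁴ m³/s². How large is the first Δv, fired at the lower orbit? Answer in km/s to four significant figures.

Δv ≈ 1.165 km/s

r₁ = 7421 km = 7.421×10⁶ m.
r₂ = 15180 km = 1.518×10⁷ m.
Transfer ellipse a_t = (r₁ + r₂)/2 = 1.130×10⁷ m.
At r₁: circular v_c1 = √(μ/r₁) = 7329 m/s; transfer-perigee v_p = √[μ(2/r₁ − 1/a_t)] = 8494 m/s.
Δv₁ = v_p − v_c1 = 1165 m/s.
= 1.165 km/s.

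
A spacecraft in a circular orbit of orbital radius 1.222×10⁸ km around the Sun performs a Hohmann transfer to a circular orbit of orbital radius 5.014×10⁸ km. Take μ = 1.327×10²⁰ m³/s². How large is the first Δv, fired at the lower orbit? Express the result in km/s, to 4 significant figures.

r₁ = 1.222×10⁸ km = 1.222×10¹¹ m.
r₂ = 5.014×10⁸ km = 5.014×10¹¹ m.
Transfer ellipse a_t = (r₁ + r₂)/2 = 3.118×10¹¹ m.
At r₁: circular v_c1 = √(μ/r₁) = 32950 m/s; transfer-perihelion v_p = √[μ(2/r₁ − 1/a_t)] = 41790 m/s.
Δv₁ = v_p − v_c1 = 8835 m/s.
= 8.835 km/s.

Δv ≈ 8.835 km/s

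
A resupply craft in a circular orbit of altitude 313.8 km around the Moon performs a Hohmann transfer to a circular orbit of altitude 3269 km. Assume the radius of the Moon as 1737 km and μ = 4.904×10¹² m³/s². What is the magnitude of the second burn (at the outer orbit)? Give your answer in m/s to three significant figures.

Δv ≈ 235 m/s

r₁ = 1737 + 313.8 = 2050.8 km = 2.0508×10⁶ m.
r₂ = 1737 + 3269 = 5006.0 km = 5.0060×10⁶ m.
Transfer ellipse a_t = (r₁ + r₂)/2 = 3.528×10⁶ m.
At r₁: circular v_c1 = √(μ/r₁) = 1546 m/s; transfer-perilune v_p = √[μ(2/r₁ − 1/a_t)] = 1842 m/s.
At r₂: circular v_c2 = √(μ/r₂) = 989.8 m/s; transfer-apolune v_a = √[μ(2/r₂ − 1/a_t)] = 754.6 m/s.
Δv₂ = v_c2 − v_a = 235.2 m/s.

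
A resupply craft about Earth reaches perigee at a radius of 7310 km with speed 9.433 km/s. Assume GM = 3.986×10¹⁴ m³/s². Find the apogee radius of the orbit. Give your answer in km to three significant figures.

apogee radius ≈ 32400 km

r_p = 7.310×10⁶ m.
Specific energy ε = v²/2 − μ/r = -1.004×10⁷ J/kg, so a = −μ/(2ε) = 1.986×10⁷ m.
The apsides satisfy r_p + r_a = 2a, so the apogee radius is 2a − r_p = 3.240×10⁷ m = 32402 km.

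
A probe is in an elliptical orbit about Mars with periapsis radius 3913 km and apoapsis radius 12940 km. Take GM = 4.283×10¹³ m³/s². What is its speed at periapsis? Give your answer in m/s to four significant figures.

Semi-major axis a = (r_p + r_a)/2 = 8426.5 km = 8.426×10⁶ m.
Vis-viva: v² = μ(2/r − 1/a) = 4.283×10¹³ × (5.111×10⁻⁷ − 1.187×10⁻⁷) = 1.681×10⁷ m²/s².
v = 4100 m/s.

v ≈ 4100 m/s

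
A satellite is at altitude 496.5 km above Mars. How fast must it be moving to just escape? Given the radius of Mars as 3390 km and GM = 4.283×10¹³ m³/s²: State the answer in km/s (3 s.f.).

r = 3390 + 496.5 = 3886.5 km = 3.8865×10⁶ m.
Escape speed v_esc = √(2μ/r) = √(2 × 4.283×10¹³ / 3.886×10⁶) = √(2.204×10⁷) = 4695 m/s.
= 4.695 km/s.

v_esc ≈ 4.69 km/s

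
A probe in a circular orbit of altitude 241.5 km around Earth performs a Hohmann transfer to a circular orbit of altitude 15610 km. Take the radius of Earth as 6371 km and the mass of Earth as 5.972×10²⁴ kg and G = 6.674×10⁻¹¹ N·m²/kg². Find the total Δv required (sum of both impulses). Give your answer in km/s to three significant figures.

Δv_total ≈ 3.23 km/s

μ = GM = 6.674×10⁻¹¹ × 5.972×10²⁴ = 3.986×10¹⁴ m³/s².
r₁ = 6371 + 241.5 = 6612.5 km = 6.6125×10⁶ m.
r₂ = 6371 + 15610 = 21981 km = 2.1981×10⁷ m.
Transfer ellipse a_t = (r₁ + r₂)/2 = 1.430×10⁷ m.
At r₁: circular v_c1 = √(μ/r₁) = 7764 m/s; transfer-perigee v_p = √[μ(2/r₁ − 1/a_t)] = 9627 m/s.
Δv₁ = v_p − v_c1 = 1863 m/s.
At r₂: circular v_c2 = √(μ/r₂) = 4258 m/s; transfer-apogee v_a = √[μ(2/r₂ − 1/a_t)] = 2896 m/s.
Δv₂ = v_c2 − v_a = 1362 m/s.
Total Δv = Δv₁ + Δv₂ = 3225 m/s = 3.225 km/s.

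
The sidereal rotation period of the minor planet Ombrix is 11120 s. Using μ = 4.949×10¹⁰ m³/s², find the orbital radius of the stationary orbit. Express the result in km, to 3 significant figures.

r_sync ≈ 537 km

A synchronous orbit has period T, so by Kepler's third law a = (μT²/4π²)^(1/3).
μT²/4π² = 4.949×10¹⁰ × (1.112×10⁴)² / 39.48 = 1.550×10¹⁷ m³.
a = 5.372×10⁵ m = 537.18 km.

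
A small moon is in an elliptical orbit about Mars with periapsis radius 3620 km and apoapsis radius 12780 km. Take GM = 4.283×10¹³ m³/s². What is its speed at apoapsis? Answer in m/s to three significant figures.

v ≈ 1220 m/s

Semi-major axis a = (r_p + r_a)/2 = 8200.0 km = 8.200×10⁶ m.
Vis-viva: v² = μ(2/r − 1/a) = 4.283×10¹³ × (1.565×10⁻⁷ − 1.220×10⁻⁷) = 1.479×10⁶ m²/s².
v = 1216 m/s.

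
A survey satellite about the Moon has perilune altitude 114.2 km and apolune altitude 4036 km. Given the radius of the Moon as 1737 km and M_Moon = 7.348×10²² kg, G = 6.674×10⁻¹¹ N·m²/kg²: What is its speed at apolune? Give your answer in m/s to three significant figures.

μ = GM = 6.674×10⁻¹¹ × 7.348×10²² = 4.904×10¹² m³/s².
r_p = 1737 + 114.2 = 1851.2 km = 1.8512×10⁶ m.
r_a = 1737 + 4036 = 5773.0 km = 5.7730×10⁶ m.
Semi-major axis a = (r_p + r_a)/2 = 3812.1 km = 3.812×10⁶ m.
Vis-viva: v² = μ(2/r − 1/a) = 4.904×10¹² × (3.464×10⁻⁷ − 2.623×10⁻⁷) = 4.125×10⁵ m²/s².
v = 642.3 m/s.

v ≈ 642 m/s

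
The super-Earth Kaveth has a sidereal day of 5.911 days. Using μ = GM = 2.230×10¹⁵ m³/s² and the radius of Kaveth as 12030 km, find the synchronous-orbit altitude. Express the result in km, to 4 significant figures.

T = 5.911 days = 5.107×10⁵ s.
A synchronous orbit has period T, so by Kepler's third law a = (μT²/4π²)^(1/3).
μT²/4π² = 2.230×10¹⁵ × (5.107×10⁵)² / 39.48 = 1.473×10²⁵ m³.
a = 2.451×10⁸ m = 2.4515×10⁵ km.
Altitude h = a − R = 2.4515×10⁵ − 12030 = 2.3312×10⁵ km.

h_sync ≈ 2.331×10⁵ km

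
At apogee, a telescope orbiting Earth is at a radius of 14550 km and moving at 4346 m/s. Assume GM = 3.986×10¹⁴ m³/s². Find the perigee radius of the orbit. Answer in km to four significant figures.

r_a = 1.455×10⁷ m.
Specific energy ε = v²/2 − μ/r = -1.795×10⁷ J/kg, so a = −μ/(2ε) = 1.110×10⁷ m.
The apsides satisfy r_p + r_a = 2a, so the perigee radius is 2a − r_a = 7.654×10⁶ m = 7654.5 km.

perigee radius ≈ 7654 km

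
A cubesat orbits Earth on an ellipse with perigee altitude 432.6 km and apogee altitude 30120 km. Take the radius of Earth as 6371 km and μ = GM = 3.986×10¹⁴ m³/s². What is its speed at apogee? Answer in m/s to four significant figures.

v ≈ 1853 m/s

r_p = 6371 + 432.6 = 6803.6 km = 6.8036×10⁶ m.
r_a = 6371 + 30120 = 36491 km = 3.6491×10⁷ m.
Semi-major axis a = (r_p + r_a)/2 = 21647 km = 2.165×10⁷ m.
Vis-viva: v² = μ(2/r − 1/a) = 3.986×10¹⁴ × (5.481×10⁻⁸ − 4.620×10⁻⁸) = 3.433×10⁶ m²/s².
v = 1853 m/s.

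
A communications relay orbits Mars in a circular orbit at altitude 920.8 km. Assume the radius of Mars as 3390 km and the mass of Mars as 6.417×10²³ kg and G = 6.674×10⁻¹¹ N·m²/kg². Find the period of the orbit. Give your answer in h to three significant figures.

T ≈ 2.39 h

μ = GM = 6.674×10⁻¹¹ × 6.417×10²³ = 4.283×10¹³ m³/s².
r = 3390 + 920.8 = 4310.8 km = 4.3108×10⁶ m.
Kepler's third law: T = 2π√(r³/μ) = 2π√((4.311×10⁶)³ / 4.283×10¹³).
r³/μ = 1.870×10⁶ s², so T = 2π × 1.368×10³ = 8.593×10³ s.
Converting: 8.593×10³ s ÷ 3600 = 2.387 h.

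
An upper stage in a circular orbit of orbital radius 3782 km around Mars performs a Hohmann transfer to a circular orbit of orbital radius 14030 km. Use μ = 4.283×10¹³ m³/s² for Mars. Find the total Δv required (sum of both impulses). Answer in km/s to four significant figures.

r₁ = 3782 km = 3.782×10⁶ m.
r₂ = 14030 km = 1.403×10⁷ m.
Transfer ellipse a_t = (r₁ + r₂)/2 = 8.906×10⁶ m.
At r₁: circular v_c1 = √(μ/r₁) = 3365 m/s; transfer-periapsis v_p = √[μ(2/r₁ − 1/a_t)] = 4224 m/s.
Δv₁ = v_p − v_c1 = 858.6 m/s.
At r₂: circular v_c2 = √(μ/r₂) = 1747 m/s; transfer-apoapsis v_a = √[μ(2/r₂ − 1/a_t)] = 1139 m/s.
Δv₂ = v_c2 − v_a = 608.6 m/s.
Total Δv = Δv₁ + Δv₂ = 1467 m/s = 1.467 km/s.

Δv_total ≈ 1.467 km/s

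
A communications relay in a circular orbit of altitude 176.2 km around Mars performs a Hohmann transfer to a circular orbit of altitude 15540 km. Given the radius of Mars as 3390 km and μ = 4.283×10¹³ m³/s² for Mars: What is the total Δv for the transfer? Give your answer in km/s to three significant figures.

r₁ = 3390 + 176.2 = 3566.2 km = 3.5662×10⁶ m.
r₂ = 3390 + 15540 = 18930 km = 1.8930×10⁷ m.
Transfer ellipse a_t = (r₁ + r₂)/2 = 1.125×10⁷ m.
At r₁: circular v_c1 = √(μ/r₁) = 3466 m/s; transfer-periapsis v_p = √[μ(2/r₁ − 1/a_t)] = 4496 m/s.
Δv₁ = v_p − v_c1 = 1030 m/s.
At r₂: circular v_c2 = √(μ/r₂) = 1504 m/s; transfer-apoapsis v_a = √[μ(2/r₂ − 1/a_t)] = 847.0 m/s.
Δv₂ = v_c2 − v_a = 657.2 m/s.
Total Δv = Δv₁ + Δv₂ = 1687 m/s = 1.687 km/s.

Δv_total ≈ 1.69 km/s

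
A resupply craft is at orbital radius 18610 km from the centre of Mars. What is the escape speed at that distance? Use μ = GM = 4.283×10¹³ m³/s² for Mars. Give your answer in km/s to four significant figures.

v_esc ≈ 2.145 km/s

r = 18610 km = 1.861×10⁷ m.
Escape speed v_esc = √(2μ/r) = √(2 × 4.283×10¹³ / 1.861×10⁷) = √(4.603×10⁶) = 2145 m/s.
= 2.145 km/s.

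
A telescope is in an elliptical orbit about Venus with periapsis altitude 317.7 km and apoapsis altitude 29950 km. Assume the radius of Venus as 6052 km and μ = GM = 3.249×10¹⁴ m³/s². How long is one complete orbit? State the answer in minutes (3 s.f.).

r_p = 6052 + 317.7 = 6369.7 km = 6.3697×10⁶ m.
r_a = 6052 + 29950 = 36002 km = 3.6002×10⁷ m.
Semi-major axis a = (r_p + r_a)/2 = (6369.7 + 36002)/2 = 21186 km = 2.119×10⁷ m.
By Kepler's third law T = 2π√(a³/μ) = 2π × 5.410×10³ = 3.399×10⁴ s.
= 566.5 minutes.

T ≈ 567 minutes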